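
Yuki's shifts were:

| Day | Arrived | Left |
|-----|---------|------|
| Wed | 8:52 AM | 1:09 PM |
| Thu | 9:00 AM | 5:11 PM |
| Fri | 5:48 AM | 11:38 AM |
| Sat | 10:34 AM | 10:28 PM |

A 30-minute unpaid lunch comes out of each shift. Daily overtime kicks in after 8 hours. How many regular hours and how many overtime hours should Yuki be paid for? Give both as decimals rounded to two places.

Wed: 8:52 AM–1:09 PM = 4 h 17 min; less 30 min break → 3 h 47 min
Thu: 9:00 AM–5:11 PM = 8 h 11 min; less 30 min break → 7 h 41 min
Fri: 5:48 AM–11:38 AM = 5 h 50 min; less 30 min break → 5 h 20 min
Sat: 10:34 AM–10:28 PM = 11 h 54 min; less 30 min break → 11 h 24 min
Wed reg 3 h 47 min / OT 0 h 0 min; Thu reg 7 h 41 min / OT 0 h 0 min; Fri reg 5 h 20 min / OT 0 h 0 min; Sat reg 8 h 0 min / OT 3 h 24 min.
Totals: regular 24 h 48 min, overtime 3 h 24 min.

Regular 24.80 hours, overtime 3.40 hours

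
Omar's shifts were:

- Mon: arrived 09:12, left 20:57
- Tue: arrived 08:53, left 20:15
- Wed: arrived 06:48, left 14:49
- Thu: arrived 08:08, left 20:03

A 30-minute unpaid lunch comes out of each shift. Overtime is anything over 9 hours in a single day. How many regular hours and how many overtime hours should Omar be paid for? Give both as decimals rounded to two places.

Mon: 09:12–20:57 = 11 h 45 min; less 30 min break → 11 h 15 min
Tue: 08:53–20:15 = 11 h 22 min; less 30 min break → 10 h 52 min
Wed: 06:48–14:49 = 8 h 1 min; less 30 min break → 7 h 31 min
Thu: 08:08–20:03 = 11 h 55 min; less 30 min break → 11 h 25 min
Mon reg 9 h 0 min / OT 2 h 15 min; Tue reg 9 h 0 min / OT 1 h 52 min; Wed reg 7 h 31 min / OT 0 h 0 min; Thu reg 9 h 0 min / OT 2 h 25 min.
Totals: regular 34 h 31 min, overtime 6 h 32 min.

Regular 34.52 hours, overtime 6.53 hours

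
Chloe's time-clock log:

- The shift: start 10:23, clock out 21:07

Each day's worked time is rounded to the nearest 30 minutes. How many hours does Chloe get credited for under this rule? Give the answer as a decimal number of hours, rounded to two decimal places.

10.50 hours

The shift: 10:23–21:07 = 10 h 44 min → rounds to 10 h 30 min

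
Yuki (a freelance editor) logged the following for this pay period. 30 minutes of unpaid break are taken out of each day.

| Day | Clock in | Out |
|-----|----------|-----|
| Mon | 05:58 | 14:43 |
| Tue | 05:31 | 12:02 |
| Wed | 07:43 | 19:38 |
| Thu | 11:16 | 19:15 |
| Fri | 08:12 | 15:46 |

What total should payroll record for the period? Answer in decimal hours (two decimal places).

40.23 hours

Mon: 05:58–14:43 = 8 h 45 min; less 30 min break → 8 h 15 min
Tue: 05:31–12:02 = 6 h 31 min; less 30 min break → 6 h 1 min
Wed: 07:43–19:38 = 11 h 55 min; less 30 min break → 11 h 25 min
Thu: 11:16–19:15 = 7 h 59 min; less 30 min break → 7 h 29 min
Fri: 08:12–15:46 = 7 h 34 min; less 30 min break → 7 h 4 min
Total: 8 h 15 min + 6 h 1 min + 11 h 25 min + 7 h 29 min + 7 h 4 min = 40 h 14 min.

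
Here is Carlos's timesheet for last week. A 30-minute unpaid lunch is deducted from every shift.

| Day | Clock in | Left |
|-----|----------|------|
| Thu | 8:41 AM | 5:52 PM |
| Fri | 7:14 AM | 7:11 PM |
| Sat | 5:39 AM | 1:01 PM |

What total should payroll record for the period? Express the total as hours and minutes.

27 h 0 min

Thu: 8:41 AM–5:52 PM = 9 h 11 min; less 30 min break → 8 h 41 min
Fri: 7:14 AM–7:11 PM = 11 h 57 min; less 30 min break → 11 h 27 min
Sat: 5:39 AM–1:01 PM = 7 h 22 min; less 30 min break → 6 h 52 min
Total: 8 h 41 min + 11 h 27 min + 6 h 52 min = 27 h 0 min.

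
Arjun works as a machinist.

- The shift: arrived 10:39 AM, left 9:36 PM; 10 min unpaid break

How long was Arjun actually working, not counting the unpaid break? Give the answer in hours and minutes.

The shift: 10:39 AM–9:36 PM = 10 h 57 min; less 10 min break → 10 h 47 min

10 h 47 min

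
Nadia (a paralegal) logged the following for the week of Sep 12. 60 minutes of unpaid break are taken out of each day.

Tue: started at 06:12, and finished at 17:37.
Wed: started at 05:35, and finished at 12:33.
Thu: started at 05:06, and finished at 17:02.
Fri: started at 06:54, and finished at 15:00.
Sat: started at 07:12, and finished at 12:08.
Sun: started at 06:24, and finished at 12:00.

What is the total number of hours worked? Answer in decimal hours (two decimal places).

Tue: 06:12–17:37 = 11 h 25 min; less 60 min break → 10 h 25 min
Wed: 05:35–12:33 = 6 h 58 min; less 60 min break → 5 h 58 min
Thu: 05:06–17:02 = 11 h 56 min; less 60 min break → 10 h 56 min
Fri: 06:54–15:00 = 8 h 6 min; less 60 min break → 7 h 6 min
Sat: 07:12–12:08 = 4 h 56 min; less 60 min break → 3 h 56 min
Sun: 06:24–12:00 = 5 h 36 min; less 60 min break → 4 h 36 min
Total: 10 h 25 min + 5 h 58 min + 10 h 56 min + 7 h 6 min + 3 h 56 min + 4 h 36 min = 42 h 57 min.

42.95 hours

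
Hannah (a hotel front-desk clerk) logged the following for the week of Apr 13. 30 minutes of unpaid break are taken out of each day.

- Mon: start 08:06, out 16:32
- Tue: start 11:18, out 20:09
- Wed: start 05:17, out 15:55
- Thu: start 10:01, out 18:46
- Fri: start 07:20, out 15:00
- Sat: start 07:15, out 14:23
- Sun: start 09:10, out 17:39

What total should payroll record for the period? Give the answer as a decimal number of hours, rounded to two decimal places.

Mon: 08:06–16:32 = 8 h 26 min; less 30 min break → 7 h 56 min
Tue: 11:18–20:09 = 8 h 51 min; less 30 min break → 8 h 21 min
Wed: 05:17–15:55 = 10 h 38 min; less 30 min break → 10 h 8 min
Thu: 10:01–18:46 = 8 h 45 min; less 30 min break → 8 h 15 min
Fri: 07:20–15:00 = 7 h 40 min; less 30 min break → 7 h 10 min
Sat: 07:15–14:23 = 7 h 8 min; less 30 min break → 6 h 38 min
Sun: 09:10–17:39 = 8 h 29 min; less 30 min break → 7 h 59 min
Total: 7 h 56 min + 8 h 21 min + 10 h 8 min + 8 h 15 min + 7 h 10 min + 6 h 38 min + 7 h 59 min = 56 h 27 min.

56.45 hours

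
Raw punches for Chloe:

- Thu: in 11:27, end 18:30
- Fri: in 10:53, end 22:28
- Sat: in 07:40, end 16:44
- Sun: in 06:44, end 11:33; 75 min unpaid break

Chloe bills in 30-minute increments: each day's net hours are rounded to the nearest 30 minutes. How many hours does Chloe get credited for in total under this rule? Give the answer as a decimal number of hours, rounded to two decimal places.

Thu: 11:27–18:30 = 7 h 3 min → rounds to 7 h 0 min
Fri: 10:53–22:28 = 11 h 35 min → rounds to 11 h 30 min
Sat: 07:40–16:44 = 9 h 4 min → rounds to 9 h 0 min
Sun: 06:44–11:33 = 4 h 49 min − 75 min = 3 h 34 min → rounds to 3 h 30 min
Total credited: 31 h 0 min.

31.00 hours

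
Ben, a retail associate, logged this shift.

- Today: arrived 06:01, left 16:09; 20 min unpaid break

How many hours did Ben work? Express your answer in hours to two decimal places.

Today: 06:01–16:09 = 10 h 8 min; less 20 min break → 9 h 48 min

9.80 hours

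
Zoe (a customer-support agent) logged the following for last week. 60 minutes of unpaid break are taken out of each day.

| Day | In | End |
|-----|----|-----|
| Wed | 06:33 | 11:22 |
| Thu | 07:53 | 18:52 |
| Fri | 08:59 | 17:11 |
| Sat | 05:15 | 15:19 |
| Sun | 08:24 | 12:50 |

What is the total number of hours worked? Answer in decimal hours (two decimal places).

33.50 hours

Wed: 06:33–11:22 = 4 h 49 min; less 60 min break → 3 h 49 min
Thu: 07:53–18:52 = 10 h 59 min; less 60 min break → 9 h 59 min
Fri: 08:59–17:11 = 8 h 12 min; less 60 min break → 7 h 12 min
Sat: 05:15–15:19 = 10 h 4 min; less 60 min break → 9 h 4 min
Sun: 08:24–12:50 = 4 h 26 min; less 60 min break → 3 h 26 min
Total: 3 h 49 min + 9 h 59 min + 7 h 12 min + 9 h 4 min + 3 h 26 min = 33 h 30 min.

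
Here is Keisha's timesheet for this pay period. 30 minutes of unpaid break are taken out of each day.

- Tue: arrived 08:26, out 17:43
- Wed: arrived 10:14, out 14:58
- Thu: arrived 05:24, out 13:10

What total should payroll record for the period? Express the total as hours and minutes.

20 h 17 min

Tue: 08:26–17:43 = 9 h 17 min; less 30 min break → 8 h 47 min
Wed: 10:14–14:58 = 4 h 44 min; less 30 min break → 4 h 14 min
Thu: 05:24–13:10 = 7 h 46 min; less 30 min break → 7 h 16 min
Total: 8 h 47 min + 4 h 14 min + 7 h 16 min = 20 h 17 min.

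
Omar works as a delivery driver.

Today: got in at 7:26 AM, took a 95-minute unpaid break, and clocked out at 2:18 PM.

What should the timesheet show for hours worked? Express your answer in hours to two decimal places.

5.28 hours

Today: 7:26 AM–2:18 PM = 6 h 52 min; less 95 min break → 5 h 17 min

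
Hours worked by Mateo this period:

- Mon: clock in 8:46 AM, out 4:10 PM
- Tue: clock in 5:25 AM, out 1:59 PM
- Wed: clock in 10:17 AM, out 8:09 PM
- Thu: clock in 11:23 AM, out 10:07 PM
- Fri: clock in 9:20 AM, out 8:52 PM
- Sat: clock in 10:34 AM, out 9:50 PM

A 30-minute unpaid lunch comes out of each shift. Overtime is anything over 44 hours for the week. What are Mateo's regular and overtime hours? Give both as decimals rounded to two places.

Mon: 8:46 AM–4:10 PM = 7 h 24 min; less 30 min break → 6 h 54 min
Tue: 5:25 AM–1:59 PM = 8 h 34 min; less 30 min break → 8 h 4 min
Wed: 10:17 AM–8:09 PM = 9 h 52 min; less 30 min break → 9 h 22 min
Thu: 11:23 AM–10:07 PM = 10 h 44 min; less 30 min break → 10 h 14 min
Fri: 9:20 AM–8:52 PM = 11 h 32 min; less 30 min break → 11 h 2 min
Sat: 10:34 AM–9:50 PM = 11 h 16 min; less 30 min break → 10 h 46 min
Total worked: 56 h 22 min = 56.37 h.
Threshold 44 h → overtime 12 h 22 min, regular 44 h 0 min.

Regular 44.00 hours, overtime 12.37 hours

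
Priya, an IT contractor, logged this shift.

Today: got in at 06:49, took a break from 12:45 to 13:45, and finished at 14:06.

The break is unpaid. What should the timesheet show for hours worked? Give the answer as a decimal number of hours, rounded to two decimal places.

Today: 06:49–14:06 = 7 h 17 min; less 60 min break → 6 h 17 min

6.28 hours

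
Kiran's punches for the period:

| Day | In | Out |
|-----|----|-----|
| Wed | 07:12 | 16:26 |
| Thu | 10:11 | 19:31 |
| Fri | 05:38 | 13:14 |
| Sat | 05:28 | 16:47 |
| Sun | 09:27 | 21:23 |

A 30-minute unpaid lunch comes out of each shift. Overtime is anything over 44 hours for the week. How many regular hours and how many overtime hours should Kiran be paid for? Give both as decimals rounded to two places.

Regular 44.00 hours, overtime 2.92 hours

Wed: 07:12–16:26 = 9 h 14 min; less 30 min break → 8 h 44 min
Thu: 10:11–19:31 = 9 h 20 min; less 30 min break → 8 h 50 min
Fri: 05:38–13:14 = 7 h 36 min; less 30 min break → 7 h 6 min
Sat: 05:28–16:47 = 11 h 19 min; less 30 min break → 10 h 49 min
Sun: 09:27–21:23 = 11 h 56 min; less 30 min break → 11 h 26 min
Total worked: 46 h 55 min = 46.92 h.
Threshold 44 h → overtime 2 h 55 min, regular 44 h 0 min.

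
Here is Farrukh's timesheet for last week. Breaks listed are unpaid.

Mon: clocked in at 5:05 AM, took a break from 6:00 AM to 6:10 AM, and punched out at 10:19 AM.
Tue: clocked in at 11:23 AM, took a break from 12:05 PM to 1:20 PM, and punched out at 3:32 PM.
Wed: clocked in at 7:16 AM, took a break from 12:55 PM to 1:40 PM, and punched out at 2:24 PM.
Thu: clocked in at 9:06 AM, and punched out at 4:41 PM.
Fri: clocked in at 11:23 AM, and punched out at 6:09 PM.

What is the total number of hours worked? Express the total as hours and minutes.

28 h 42 min

Mon: 5:05 AM–10:19 AM = 5 h 14 min; less 10 min break → 5 h 4 min
Tue: 11:23 AM–3:32 PM = 4 h 9 min; less 75 min break → 2 h 54 min
Wed: 7:16 AM–2:24 PM = 7 h 8 min; less 45 min break → 6 h 23 min
Thu: 9:06 AM–4:41 PM = 7 h 35 min
Fri: 11:23 AM–6:09 PM = 6 h 46 min
Total: 5 h 4 min + 2 h 54 min + 6 h 23 min + 7 h 35 min + 6 h 46 min = 28 h 42 min.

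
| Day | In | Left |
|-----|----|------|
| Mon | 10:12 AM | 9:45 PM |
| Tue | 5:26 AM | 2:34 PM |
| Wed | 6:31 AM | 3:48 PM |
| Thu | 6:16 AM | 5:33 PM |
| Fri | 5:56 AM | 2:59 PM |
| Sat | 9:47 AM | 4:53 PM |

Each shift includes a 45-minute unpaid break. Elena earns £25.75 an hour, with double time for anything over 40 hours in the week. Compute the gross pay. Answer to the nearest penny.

Mon: 10:12 AM–9:45 PM = 11 h 33 min; less 45 min break → 10 h 48 min
Tue: 5:26 AM–2:34 PM = 9 h 8 min; less 45 min break → 8 h 23 min
Wed: 6:31 AM–3:48 PM = 9 h 17 min; less 45 min break → 8 h 32 min
Thu: 6:16 AM–5:33 PM = 11 h 17 min; less 45 min break → 10 h 32 min
Fri: 5:56 AM–2:59 PM = 9 h 3 min; less 45 min break → 8 h 18 min
Sat: 9:47 AM–4:53 PM = 7 h 6 min; less 45 min break → 6 h 21 min
Total worked: 52 h 54 min = 3174 min.
Regular 40 h 0 min = 2400 min at £25.75/h; overtime 12 h 54 min = 774 min at £51.50/h.
Pay = (2400 × £25.75 + 774 × £51.50) ÷ 60 = £1694.35.

£1694.35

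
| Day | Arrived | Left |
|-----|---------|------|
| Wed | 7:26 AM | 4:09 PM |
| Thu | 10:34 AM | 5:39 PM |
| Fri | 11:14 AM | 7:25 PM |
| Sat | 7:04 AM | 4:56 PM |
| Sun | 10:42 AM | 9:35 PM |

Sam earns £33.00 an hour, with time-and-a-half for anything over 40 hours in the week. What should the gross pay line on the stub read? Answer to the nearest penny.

£1554.30

Wed: 7:26 AM–4:09 PM = 8 h 43 min
Thu: 10:34 AM–5:39 PM = 7 h 5 min
Fri: 11:14 AM–7:25 PM = 8 h 11 min
Sat: 7:04 AM–4:56 PM = 9 h 52 min
Sun: 10:42 AM–9:35 PM = 10 h 53 min
Total worked: 44 h 44 min = 2684 min.
Regular 40 h 0 min = 2400 min at £33.00/h; overtime 4 h 44 min = 284 min at £49.50/h.
Pay = (2400 × £33.00 + 284 × £49.50) ÷ 60 = £1554.30.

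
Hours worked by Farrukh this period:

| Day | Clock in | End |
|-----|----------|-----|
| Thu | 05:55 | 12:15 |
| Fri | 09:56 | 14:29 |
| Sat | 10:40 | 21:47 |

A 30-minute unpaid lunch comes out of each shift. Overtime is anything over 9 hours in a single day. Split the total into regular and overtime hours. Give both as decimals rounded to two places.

Thu: 05:55–12:15 = 6 h 20 min; less 30 min break → 5 h 50 min
Fri: 09:56–14:29 = 4 h 33 min; less 30 min break → 4 h 3 min
Sat: 10:40–21:47 = 11 h 7 min; less 30 min break → 10 h 37 min
Thu reg 5 h 50 min / OT 0 h 0 min; Fri reg 4 h 3 min / OT 0 h 0 min; Sat reg 9 h 0 min / OT 1 h 37 min.
Totals: regular 18 h 53 min, overtime 1 h 37 min.

Regular 18.88 hours, overtime 1.62 hours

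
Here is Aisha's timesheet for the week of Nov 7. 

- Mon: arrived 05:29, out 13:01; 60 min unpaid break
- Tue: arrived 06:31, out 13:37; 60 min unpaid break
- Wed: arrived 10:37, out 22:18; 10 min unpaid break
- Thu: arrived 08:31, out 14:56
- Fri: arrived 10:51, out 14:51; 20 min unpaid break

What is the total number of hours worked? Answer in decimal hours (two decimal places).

Mon: 05:29–13:01 = 7 h 32 min; less 60 min break → 6 h 32 min
Tue: 06:31–13:37 = 7 h 6 min; less 60 min break → 6 h 6 min
Wed: 10:37–22:18 = 11 h 41 min; less 10 min break → 11 h 31 min
Thu: 08:31–14:56 = 6 h 25 min
Fri: 10:51–14:51 = 4 h 0 min; less 20 min break → 3 h 40 min
Total: 6 h 32 min + 6 h 6 min + 11 h 31 min + 6 h 25 min + 3 h 40 min = 34 h 14 min.

34.23 hours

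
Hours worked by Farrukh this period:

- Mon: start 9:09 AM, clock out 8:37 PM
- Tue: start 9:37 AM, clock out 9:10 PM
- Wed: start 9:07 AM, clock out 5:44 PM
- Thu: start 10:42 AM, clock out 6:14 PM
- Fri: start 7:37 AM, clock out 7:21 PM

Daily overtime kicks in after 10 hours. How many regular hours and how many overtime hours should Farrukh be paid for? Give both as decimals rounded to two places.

Regular 46.15 hours, overtime 4.75 hours

Mon: 9:09 AM–8:37 PM = 11 h 28 min
Tue: 9:37 AM–9:10 PM = 11 h 33 min
Wed: 9:07 AM–5:44 PM = 8 h 37 min
Thu: 10:42 AM–6:14 PM = 7 h 32 min
Fri: 7:37 AM–7:21 PM = 11 h 44 min
Mon reg 10 h 0 min / OT 1 h 28 min; Tue reg 10 h 0 min / OT 1 h 33 min; Wed reg 8 h 37 min / OT 0 h 0 min; Thu reg 7 h 32 min / OT 0 h 0 min; Fri reg 10 h 0 min / OT 1 h 44 min.
Totals: regular 46 h 9 min, overtime 4 h 45 min.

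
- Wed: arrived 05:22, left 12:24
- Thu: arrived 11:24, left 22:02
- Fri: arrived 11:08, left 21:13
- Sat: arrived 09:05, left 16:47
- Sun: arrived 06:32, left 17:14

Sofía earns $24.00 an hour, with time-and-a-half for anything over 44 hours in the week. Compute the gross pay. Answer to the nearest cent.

Wed: 05:22–12:24 = 7 h 2 min
Thu: 11:24–22:02 = 10 h 38 min
Fri: 11:08–21:13 = 10 h 5 min
Sat: 09:05–16:47 = 7 h 42 min
Sun: 06:32–17:14 = 10 h 42 min
Total worked: 46 h 9 min = 2769 min.
Regular 44 h 0 min = 2640 min at $24.00/h; overtime 2 h 9 min = 129 min at $36.00/h.
Pay = (2640 × $24.00 + 129 × $36.00) ÷ 60 = $1133.40.

$1133.40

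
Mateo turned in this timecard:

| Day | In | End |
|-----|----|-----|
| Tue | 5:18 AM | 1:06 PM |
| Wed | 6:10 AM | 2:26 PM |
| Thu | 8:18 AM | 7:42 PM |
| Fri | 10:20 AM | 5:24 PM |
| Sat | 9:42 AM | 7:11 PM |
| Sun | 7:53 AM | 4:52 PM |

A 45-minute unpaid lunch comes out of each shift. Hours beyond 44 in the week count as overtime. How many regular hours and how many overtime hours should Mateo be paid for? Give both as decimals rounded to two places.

Regular 44.00 hours, overtime 4.50 hours

Tue: 5:18 AM–1:06 PM = 7 h 48 min; less 45 min break → 7 h 3 min
Wed: 6:10 AM–2:26 PM = 8 h 16 min; less 45 min break → 7 h 31 min
Thu: 8:18 AM–7:42 PM = 11 h 24 min; less 45 min break → 10 h 39 min
Fri: 10:20 AM–5:24 PM = 7 h 4 min; less 45 min break → 6 h 19 min
Sat: 9:42 AM–7:11 PM = 9 h 29 min; less 45 min break → 8 h 44 min
Sun: 7:53 AM–4:52 PM = 8 h 59 min; less 45 min break → 8 h 14 min
Total worked: 48 h 30 min = 48.50 h.
Threshold 44 h → overtime 4 h 30 min, regular 44 h 0 min.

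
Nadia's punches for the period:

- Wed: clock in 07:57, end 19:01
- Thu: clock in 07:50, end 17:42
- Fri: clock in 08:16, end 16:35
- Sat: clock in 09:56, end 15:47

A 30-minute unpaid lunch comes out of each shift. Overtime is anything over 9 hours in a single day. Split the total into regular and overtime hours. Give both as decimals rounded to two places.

Wed: 07:57–19:01 = 11 h 4 min; less 30 min break → 10 h 34 min
Thu: 07:50–17:42 = 9 h 52 min; less 30 min break → 9 h 22 min
Fri: 08:16–16:35 = 8 h 19 min; less 30 min break → 7 h 49 min
Sat: 09:56–15:47 = 5 h 51 min; less 30 min break → 5 h 21 min
Wed reg 9 h 0 min / OT 1 h 34 min; Thu reg 9 h 0 min / OT 0 h 22 min; Fri reg 7 h 49 min / OT 0 h 0 min; Sat reg 5 h 21 min / OT 0 h 0 min.
Totals: regular 31 h 10 min, overtime 1 h 56 min.

Regular 31.17 hours, overtime 1.93 hours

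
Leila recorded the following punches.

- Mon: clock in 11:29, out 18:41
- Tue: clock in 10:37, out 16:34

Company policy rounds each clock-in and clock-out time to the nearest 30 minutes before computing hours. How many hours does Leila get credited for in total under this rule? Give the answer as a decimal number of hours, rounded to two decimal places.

13.00 hours

Mon: in 11:29→11:30, out 18:41→18:30; 7 h 0 min
Tue: in 10:37→10:30, out 16:34→16:30; 6 h 0 min
Total credited: 13 h 0 min.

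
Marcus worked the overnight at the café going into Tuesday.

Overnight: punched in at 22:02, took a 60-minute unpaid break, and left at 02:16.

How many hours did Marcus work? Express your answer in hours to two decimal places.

Overnight: 22:02 → midnight = 1 h 58 min; midnight → 02:16 = 2 h 16 min; span 4 h 14 min; less 60 min break → 3 h 14 min

3.23 hours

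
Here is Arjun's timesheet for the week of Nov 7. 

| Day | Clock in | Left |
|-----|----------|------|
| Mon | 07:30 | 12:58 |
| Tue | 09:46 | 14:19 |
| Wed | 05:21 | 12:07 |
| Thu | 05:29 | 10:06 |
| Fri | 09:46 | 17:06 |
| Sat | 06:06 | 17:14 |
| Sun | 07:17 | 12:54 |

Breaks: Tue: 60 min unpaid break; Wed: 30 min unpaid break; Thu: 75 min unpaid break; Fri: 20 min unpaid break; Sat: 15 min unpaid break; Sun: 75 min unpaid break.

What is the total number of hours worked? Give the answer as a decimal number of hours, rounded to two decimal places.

40.90 hours

Mon: 07:30–12:58 = 5 h 28 min
Tue: 09:46–14:19 = 4 h 33 min; less 60 min break → 3 h 33 min
Wed: 05:21–12:07 = 6 h 46 min; less 30 min break → 6 h 16 min
Thu: 05:29–10:06 = 4 h 37 min; less 75 min break → 3 h 22 min
Fri: 09:46–17:06 = 7 h 20 min; less 20 min break → 7 h 0 min
Sat: 06:06–17:14 = 11 h 8 min; less 15 min break → 10 h 53 min
Sun: 07:17–12:54 = 5 h 37 min; less 75 min break → 4 h 22 min
Total: 5 h 28 min + 3 h 33 min + 6 h 16 min + 3 h 22 min + 7 h 0 min + 10 h 53 min + 4 h 22 min = 40 h 54 min.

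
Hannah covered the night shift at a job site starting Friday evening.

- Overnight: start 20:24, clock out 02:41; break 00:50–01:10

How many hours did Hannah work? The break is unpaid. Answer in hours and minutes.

Overnight: 20:24 → midnight = 3 h 36 min; midnight → 02:41 = 2 h 41 min; span 6 h 17 min; less 20 min break → 5 h 57 min

5 h 57 min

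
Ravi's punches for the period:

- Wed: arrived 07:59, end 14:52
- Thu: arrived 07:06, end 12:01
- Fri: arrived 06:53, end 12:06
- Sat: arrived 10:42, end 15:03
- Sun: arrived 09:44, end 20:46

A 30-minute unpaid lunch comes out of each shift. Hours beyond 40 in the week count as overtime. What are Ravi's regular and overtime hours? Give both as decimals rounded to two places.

Wed: 07:59–14:52 = 6 h 53 min; less 30 min break → 6 h 23 min
Thu: 07:06–12:01 = 4 h 55 min; less 30 min break → 4 h 25 min
Fri: 06:53–12:06 = 5 h 13 min; less 30 min break → 4 h 43 min
Sat: 10:42–15:03 = 4 h 21 min; less 30 min break → 3 h 51 min
Sun: 09:44–20:46 = 11 h 2 min; less 30 min break → 10 h 32 min
Total worked: 29 h 54 min = 29.90 h.
Threshold 40 h → overtime 0 h 0 min, regular 29 h 54 min.

Regular 29.90 hours, overtime 0.00 hours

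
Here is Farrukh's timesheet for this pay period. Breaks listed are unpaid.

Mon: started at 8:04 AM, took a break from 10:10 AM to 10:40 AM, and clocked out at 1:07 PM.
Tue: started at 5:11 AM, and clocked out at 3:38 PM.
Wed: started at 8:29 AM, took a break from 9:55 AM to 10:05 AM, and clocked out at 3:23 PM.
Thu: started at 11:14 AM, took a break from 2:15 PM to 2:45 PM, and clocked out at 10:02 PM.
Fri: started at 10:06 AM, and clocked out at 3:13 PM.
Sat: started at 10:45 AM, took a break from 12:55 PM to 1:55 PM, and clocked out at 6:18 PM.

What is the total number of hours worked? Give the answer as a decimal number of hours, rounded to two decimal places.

43.70 hours

Mon: 8:04 AM–1:07 PM = 5 h 3 min; less 30 min break → 4 h 33 min
Tue: 5:11 AM–3:38 PM = 10 h 27 min
Wed: 8:29 AM–3:23 PM = 6 h 54 min; less 10 min break → 6 h 44 min
Thu: 11:14 AM–10:02 PM = 10 h 48 min; less 30 min break → 10 h 18 min
Fri: 10:06 AM–3:13 PM = 5 h 7 min
Sat: 10:45 AM–6:18 PM = 7 h 33 min; less 60 min break → 6 h 33 min
Total: 4 h 33 min + 10 h 27 min + 6 h 44 min + 10 h 18 min + 5 h 7 min + 6 h 33 min = 43 h 42 min.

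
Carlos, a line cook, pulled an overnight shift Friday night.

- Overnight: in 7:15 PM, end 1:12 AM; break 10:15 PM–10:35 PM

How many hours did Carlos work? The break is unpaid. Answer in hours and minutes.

5 h 37 min

Overnight: 7:15 PM → midnight = 4 h 45 min; midnight → 1:12 AM = 1 h 12 min; span 5 h 57 min; less 20 min break → 5 h 37 min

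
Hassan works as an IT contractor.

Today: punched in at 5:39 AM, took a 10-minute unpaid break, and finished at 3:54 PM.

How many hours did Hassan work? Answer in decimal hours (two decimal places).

Today: 5:39 AM–3:54 PM = 10 h 15 min; less 10 min break → 10 h 5 min

10.08 hours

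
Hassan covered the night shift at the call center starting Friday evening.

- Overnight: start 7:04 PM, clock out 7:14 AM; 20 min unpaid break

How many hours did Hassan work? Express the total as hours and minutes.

11 h 50 min

Overnight: 7:04 PM → midnight = 4 h 56 min; midnight → 7:14 AM = 7 h 14 min; span 12 h 10 min; less 20 min break → 11 h 50 min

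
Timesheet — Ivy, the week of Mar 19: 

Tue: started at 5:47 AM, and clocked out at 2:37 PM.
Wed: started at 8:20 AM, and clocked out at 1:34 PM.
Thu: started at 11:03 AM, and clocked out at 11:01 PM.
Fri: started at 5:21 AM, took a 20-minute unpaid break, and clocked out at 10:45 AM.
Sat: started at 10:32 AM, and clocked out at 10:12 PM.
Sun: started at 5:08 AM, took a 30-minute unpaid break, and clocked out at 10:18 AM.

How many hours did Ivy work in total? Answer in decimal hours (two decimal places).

47.43 hours

Tue: 5:47 AM–2:37 PM = 8 h 50 min
Wed: 8:20 AM–1:34 PM = 5 h 14 min
Thu: 11:03 AM–11:01 PM = 11 h 58 min
Fri: 5:21 AM–10:45 AM = 5 h 24 min; less 20 min break → 5 h 4 min
Sat: 10:32 AM–10:12 PM = 11 h 40 min
Sun: 5:08 AM–10:18 AM = 5 h 10 min; less 30 min break → 4 h 40 min
Total: 8 h 50 min + 5 h 14 min + 11 h 58 min + 5 h 4 min + 11 h 40 min + 4 h 40 min = 47 h 26 min.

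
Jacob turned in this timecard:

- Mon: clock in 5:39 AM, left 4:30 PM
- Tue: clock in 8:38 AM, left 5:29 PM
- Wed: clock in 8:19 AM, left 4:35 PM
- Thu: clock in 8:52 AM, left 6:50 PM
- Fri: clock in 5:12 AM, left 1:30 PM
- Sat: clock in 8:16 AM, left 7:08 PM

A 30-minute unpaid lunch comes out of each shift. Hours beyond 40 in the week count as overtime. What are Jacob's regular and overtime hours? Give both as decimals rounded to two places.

Mon: 5:39 AM–4:30 PM = 10 h 51 min; less 30 min break → 10 h 21 min
Tue: 8:38 AM–5:29 PM = 8 h 51 min; less 30 min break → 8 h 21 min
Wed: 8:19 AM–4:35 PM = 8 h 16 min; less 30 min break → 7 h 46 min
Thu: 8:52 AM–6:50 PM = 9 h 58 min; less 30 min break → 9 h 28 min
Fri: 5:12 AM–1:30 PM = 8 h 18 min; less 30 min break → 7 h 48 min
Sat: 8:16 AM–7:08 PM = 10 h 52 min; less 30 min break → 10 h 22 min
Total worked: 54 h 6 min = 54.10 h.
Threshold 40 h → overtime 14 h 6 min, regular 40 h 0 min.

Regular 40.00 hours, overtime 14.10 hours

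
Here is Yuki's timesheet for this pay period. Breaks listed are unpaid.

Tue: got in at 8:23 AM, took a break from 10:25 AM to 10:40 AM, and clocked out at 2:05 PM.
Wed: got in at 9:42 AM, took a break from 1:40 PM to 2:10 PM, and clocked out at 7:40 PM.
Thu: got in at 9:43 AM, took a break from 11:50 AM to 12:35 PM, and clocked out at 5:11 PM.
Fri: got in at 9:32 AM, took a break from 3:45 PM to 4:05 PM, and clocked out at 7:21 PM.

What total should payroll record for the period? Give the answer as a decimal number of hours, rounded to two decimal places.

31.12 hours

Tue: 8:23 AM–2:05 PM = 5 h 42 min; less 15 min break → 5 h 27 min
Wed: 9:42 AM–7:40 PM = 9 h 58 min; less 30 min break → 9 h 28 min
Thu: 9:43 AM–5:11 PM = 7 h 28 min; less 45 min break → 6 h 43 min
Fri: 9:32 AM–7:21 PM = 9 h 49 min; less 20 min break → 9 h 29 min
Total: 5 h 27 min + 9 h 28 min + 6 h 43 min + 9 h 29 min = 31 h 7 min.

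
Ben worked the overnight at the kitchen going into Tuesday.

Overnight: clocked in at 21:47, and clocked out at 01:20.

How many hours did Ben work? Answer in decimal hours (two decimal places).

3.55 hours

Overnight: 21:47 → midnight = 2 h 13 min; midnight → 01:20 = 1 h 20 min; span 3 h 33 min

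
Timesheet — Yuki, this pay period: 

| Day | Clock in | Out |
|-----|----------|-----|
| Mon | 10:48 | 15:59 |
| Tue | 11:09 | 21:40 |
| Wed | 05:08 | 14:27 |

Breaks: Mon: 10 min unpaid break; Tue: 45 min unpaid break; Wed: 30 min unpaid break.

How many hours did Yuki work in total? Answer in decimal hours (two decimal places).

23.60 hours

Mon: 10:48–15:59 = 5 h 11 min; less 10 min break → 5 h 1 min
Tue: 11:09–21:40 = 10 h 31 min; less 45 min break → 9 h 46 min
Wed: 05:08–14:27 = 9 h 19 min; less 30 min break → 8 h 49 min
Total: 5 h 1 min + 9 h 46 min + 8 h 49 min = 23 h 36 min.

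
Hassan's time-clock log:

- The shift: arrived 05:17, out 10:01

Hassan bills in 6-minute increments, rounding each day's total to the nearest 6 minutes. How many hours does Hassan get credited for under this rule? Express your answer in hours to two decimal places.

4.70 hours

The shift: 05:17–10:01 = 4 h 44 min → rounds to 4 h 42 min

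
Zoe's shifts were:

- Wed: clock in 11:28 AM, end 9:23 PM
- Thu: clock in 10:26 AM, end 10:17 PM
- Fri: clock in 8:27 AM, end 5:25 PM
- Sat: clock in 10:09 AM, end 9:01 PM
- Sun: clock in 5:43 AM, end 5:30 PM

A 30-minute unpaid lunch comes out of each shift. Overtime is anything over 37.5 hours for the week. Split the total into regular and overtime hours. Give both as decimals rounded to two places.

Wed: 11:28 AM–9:23 PM = 9 h 55 min; less 30 min break → 9 h 25 min
Thu: 10:26 AM–10:17 PM = 11 h 51 min; less 30 min break → 11 h 21 min
Fri: 8:27 AM–5:25 PM = 8 h 58 min; less 30 min break → 8 h 28 min
Sat: 10:09 AM–9:01 PM = 10 h 52 min; less 30 min break → 10 h 22 min
Sun: 5:43 AM–5:30 PM = 11 h 47 min; less 30 min break → 11 h 17 min
Total worked: 50 h 53 min = 50.88 h.
Threshold 37.5 h → overtime 13 h 23 min, regular 37 h 30 min.

Regular 37.50 hours, overtime 13.38 hours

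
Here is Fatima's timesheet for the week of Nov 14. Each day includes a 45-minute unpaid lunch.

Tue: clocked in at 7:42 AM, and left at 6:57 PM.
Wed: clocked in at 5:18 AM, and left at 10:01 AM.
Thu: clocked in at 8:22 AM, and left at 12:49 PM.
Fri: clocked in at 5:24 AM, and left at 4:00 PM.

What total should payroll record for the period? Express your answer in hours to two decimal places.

28.02 hours

Tue: 7:42 AM–6:57 PM = 11 h 15 min; less 45 min break → 10 h 30 min
Wed: 5:18 AM–10:01 AM = 4 h 43 min; less 45 min break → 3 h 58 min
Thu: 8:22 AM–12:49 PM = 4 h 27 min; less 45 min break → 3 h 42 min
Fri: 5:24 AM–4:00 PM = 10 h 36 min; less 45 min break → 9 h 51 min
Total: 10 h 30 min + 3 h 58 min + 3 h 42 min + 9 h 51 min = 28 h 1 min.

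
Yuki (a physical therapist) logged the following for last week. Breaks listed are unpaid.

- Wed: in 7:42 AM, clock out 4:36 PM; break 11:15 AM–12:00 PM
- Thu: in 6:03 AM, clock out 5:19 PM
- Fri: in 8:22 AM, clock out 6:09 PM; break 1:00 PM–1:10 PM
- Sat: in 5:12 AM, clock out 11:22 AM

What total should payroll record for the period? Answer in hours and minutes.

35 h 12 min

Wed: 7:42 AM–4:36 PM = 8 h 54 min; less 45 min break → 8 h 9 min
Thu: 6:03 AM–5:19 PM = 11 h 16 min
Fri: 8:22 AM–6:09 PM = 9 h 47 min; less 10 min break → 9 h 37 min
Sat: 5:12 AM–11:22 AM = 6 h 10 min
Total: 8 h 9 min + 11 h 16 min + 9 h 37 min + 6 h 10 min = 35 h 12 min.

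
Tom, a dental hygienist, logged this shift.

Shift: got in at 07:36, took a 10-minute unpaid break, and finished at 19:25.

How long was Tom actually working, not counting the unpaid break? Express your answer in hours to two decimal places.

11.65 hours

Shift: 07:36–19:25 = 11 h 49 min; less 10 min break → 11 h 39 min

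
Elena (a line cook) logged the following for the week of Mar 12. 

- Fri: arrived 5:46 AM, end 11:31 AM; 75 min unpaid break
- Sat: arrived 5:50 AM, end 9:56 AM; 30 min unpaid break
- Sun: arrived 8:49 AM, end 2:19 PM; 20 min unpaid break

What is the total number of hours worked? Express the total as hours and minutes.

Fri: 5:46 AM–11:31 AM = 5 h 45 min; less 75 min break → 4 h 30 min
Sat: 5:50 AM–9:56 AM = 4 h 6 min; less 30 min break → 3 h 36 min
Sun: 8:49 AM–2:19 PM = 5 h 30 min; less 20 min break → 5 h 10 min
Total: 4 h 30 min + 3 h 36 min + 5 h 10 min = 13 h 16 min.

13 h 16 min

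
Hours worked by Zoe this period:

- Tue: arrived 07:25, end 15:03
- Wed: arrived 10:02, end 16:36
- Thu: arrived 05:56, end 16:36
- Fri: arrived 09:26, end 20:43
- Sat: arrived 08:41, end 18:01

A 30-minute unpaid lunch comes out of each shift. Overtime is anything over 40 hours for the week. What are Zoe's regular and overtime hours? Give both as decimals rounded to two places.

Regular 40.00 hours, overtime 2.98 hours

Tue: 07:25–15:03 = 7 h 38 min; less 30 min break → 7 h 8 min
Wed: 10:02–16:36 = 6 h 34 min; less 30 min break → 6 h 4 min
Thu: 05:56–16:36 = 10 h 40 min; less 30 min break → 10 h 10 min
Fri: 09:26–20:43 = 11 h 17 min; less 30 min break → 10 h 47 min
Sat: 08:41–18:01 = 9 h 20 min; less 30 min break → 8 h 50 min
Total worked: 42 h 59 min = 42.98 h.
Threshold 40 h → overtime 2 h 59 min, regular 40 h 0 min.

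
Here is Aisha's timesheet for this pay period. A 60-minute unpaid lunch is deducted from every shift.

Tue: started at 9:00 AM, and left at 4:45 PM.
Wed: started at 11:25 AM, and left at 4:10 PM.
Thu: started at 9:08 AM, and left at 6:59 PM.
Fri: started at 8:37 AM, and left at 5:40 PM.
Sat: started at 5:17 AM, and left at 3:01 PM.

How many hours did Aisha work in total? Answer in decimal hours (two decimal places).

Tue: 9:00 AM–4:45 PM = 7 h 45 min; less 60 min break → 6 h 45 min
Wed: 11:25 AM–4:10 PM = 4 h 45 min; less 60 min break → 3 h 45 min
Thu: 9:08 AM–6:59 PM = 9 h 51 min; less 60 min break → 8 h 51 min
Fri: 8:37 AM–5:40 PM = 9 h 3 min; less 60 min break → 8 h 3 min
Sat: 5:17 AM–3:01 PM = 9 h 44 min; less 60 min break → 8 h 44 min
Total: 6 h 45 min + 3 h 45 min + 8 h 51 min + 8 h 3 min + 8 h 44 min = 36 h 8 min.

36.13 hours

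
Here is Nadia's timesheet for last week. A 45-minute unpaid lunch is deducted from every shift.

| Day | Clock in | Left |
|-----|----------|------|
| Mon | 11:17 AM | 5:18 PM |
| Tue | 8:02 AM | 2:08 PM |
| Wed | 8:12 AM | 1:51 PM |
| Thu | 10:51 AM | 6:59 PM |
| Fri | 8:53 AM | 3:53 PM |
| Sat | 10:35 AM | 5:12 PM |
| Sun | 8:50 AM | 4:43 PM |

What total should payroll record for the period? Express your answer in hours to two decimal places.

Mon: 11:17 AM–5:18 PM = 6 h 1 min; less 45 min break → 5 h 16 min
Tue: 8:02 AM–2:08 PM = 6 h 6 min; less 45 min break → 5 h 21 min
Wed: 8:12 AM–1:51 PM = 5 h 39 min; less 45 min break → 4 h 54 min
Thu: 10:51 AM–6:59 PM = 8 h 8 min; less 45 min break → 7 h 23 min
Fri: 8:53 AM–3:53 PM = 7 h 0 min; less 45 min break → 6 h 15 min
Sat: 10:35 AM–5:12 PM = 6 h 37 min; less 45 min break → 5 h 52 min
Sun: 8:50 AM–4:43 PM = 7 h 53 min; less 45 min break → 7 h 8 min
Total: 5 h 16 min + 5 h 21 min + 4 h 54 min + 7 h 23 min + 6 h 15 min + 5 h 52 min + 7 h 8 min = 42 h 9 min.

42.15 hours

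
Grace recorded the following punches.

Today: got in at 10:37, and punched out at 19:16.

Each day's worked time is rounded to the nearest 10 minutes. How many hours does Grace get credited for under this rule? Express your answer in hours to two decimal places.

8.67 hours

Today: 10:37–19:16 = 8 h 39 min → rounds to 8 h 40 min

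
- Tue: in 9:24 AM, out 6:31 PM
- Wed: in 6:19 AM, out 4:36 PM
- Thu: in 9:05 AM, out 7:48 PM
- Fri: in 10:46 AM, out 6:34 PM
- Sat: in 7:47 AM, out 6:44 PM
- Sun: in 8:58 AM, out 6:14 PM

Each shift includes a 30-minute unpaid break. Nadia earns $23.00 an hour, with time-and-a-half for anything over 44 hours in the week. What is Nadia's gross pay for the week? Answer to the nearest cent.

$1396.10

Tue: 9:24 AM–6:31 PM = 9 h 7 min; less 30 min break → 8 h 37 min
Wed: 6:19 AM–4:36 PM = 10 h 17 min; less 30 min break → 9 h 47 min
Thu: 9:05 AM–7:48 PM = 10 h 43 min; less 30 min break → 10 h 13 min
Fri: 10:46 AM–6:34 PM = 7 h 48 min; less 30 min break → 7 h 18 min
Sat: 7:47 AM–6:44 PM = 10 h 57 min; less 30 min break → 10 h 27 min
Sun: 8:58 AM–6:14 PM = 9 h 16 min; less 30 min break → 8 h 46 min
Total worked: 55 h 8 min = 3308 min.
Regular 44 h 0 min = 2640 min at $23.00/h; overtime 11 h 8 min = 668 min at $34.50/h.
Pay = (2640 × $23.00 + 668 × $34.50) ÷ 60 = $1396.10.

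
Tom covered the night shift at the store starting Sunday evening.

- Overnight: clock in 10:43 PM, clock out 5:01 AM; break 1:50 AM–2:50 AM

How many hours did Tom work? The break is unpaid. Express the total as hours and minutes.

Overnight: 10:43 PM → midnight = 1 h 17 min; midnight → 5:01 AM = 5 h 1 min; span 6 h 18 min; less 60 min break → 5 h 18 min

5 h 18 min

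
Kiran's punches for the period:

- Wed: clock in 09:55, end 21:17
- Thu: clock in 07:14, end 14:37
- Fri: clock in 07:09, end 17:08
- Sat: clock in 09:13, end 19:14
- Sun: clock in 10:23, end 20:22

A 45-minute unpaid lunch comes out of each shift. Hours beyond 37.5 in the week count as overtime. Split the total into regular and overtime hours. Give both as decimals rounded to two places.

Wed: 09:55–21:17 = 11 h 22 min; less 45 min break → 10 h 37 min
Thu: 07:14–14:37 = 7 h 23 min; less 45 min break → 6 h 38 min
Fri: 07:09–17:08 = 9 h 59 min; less 45 min break → 9 h 14 min
Sat: 09:13–19:14 = 10 h 1 min; less 45 min break → 9 h 16 min
Sun: 10:23–20:22 = 9 h 59 min; less 45 min break → 9 h 14 min
Total worked: 44 h 59 min = 44.98 h.
Threshold 37.5 h → overtime 7 h 29 min, regular 37 h 30 min.

Regular 37.50 hours, overtime 7.48 hours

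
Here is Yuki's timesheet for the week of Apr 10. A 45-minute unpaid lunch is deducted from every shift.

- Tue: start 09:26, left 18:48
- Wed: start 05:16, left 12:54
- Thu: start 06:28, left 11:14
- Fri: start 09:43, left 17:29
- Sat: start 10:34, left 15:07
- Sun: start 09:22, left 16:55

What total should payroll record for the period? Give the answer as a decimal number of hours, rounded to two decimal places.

Tue: 09:26–18:48 = 9 h 22 min; less 45 min break → 8 h 37 min
Wed: 05:16–12:54 = 7 h 38 min; less 45 min break → 6 h 53 min
Thu: 06:28–11:14 = 4 h 46 min; less 45 min break → 4 h 1 min
Fri: 09:43–17:29 = 7 h 46 min; less 45 min break → 7 h 1 min
Sat: 10:34–15:07 = 4 h 33 min; less 45 min break → 3 h 48 min
Sun: 09:22–16:55 = 7 h 33 min; less 45 min break → 6 h 48 min
Total: 8 h 37 min + 6 h 53 min + 4 h 1 min + 7 h 1 min + 3 h 48 min + 6 h 48 min = 37 h 8 min.

37.13 hours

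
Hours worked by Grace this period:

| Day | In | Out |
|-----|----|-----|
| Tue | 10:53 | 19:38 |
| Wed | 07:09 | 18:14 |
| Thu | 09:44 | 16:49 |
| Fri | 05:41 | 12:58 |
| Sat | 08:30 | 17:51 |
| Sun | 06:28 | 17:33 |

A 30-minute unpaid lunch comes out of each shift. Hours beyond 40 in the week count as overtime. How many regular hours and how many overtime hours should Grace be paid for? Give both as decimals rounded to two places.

Tue: 10:53–19:38 = 8 h 45 min; less 30 min break → 8 h 15 min
Wed: 07:09–18:14 = 11 h 5 min; less 30 min break → 10 h 35 min
Thu: 09:44–16:49 = 7 h 5 min; less 30 min break → 6 h 35 min
Fri: 05:41–12:58 = 7 h 17 min; less 30 min break → 6 h 47 min
Sat: 08:30–17:51 = 9 h 21 min; less 30 min break → 8 h 51 min
Sun: 06:28–17:33 = 11 h 5 min; less 30 min break → 10 h 35 min
Total worked: 51 h 38 min = 51.63 h.
Threshold 40 h → overtime 11 h 38 min, regular 40 h 0 min.

Regular 40.00 hours, overtime 11.63 hours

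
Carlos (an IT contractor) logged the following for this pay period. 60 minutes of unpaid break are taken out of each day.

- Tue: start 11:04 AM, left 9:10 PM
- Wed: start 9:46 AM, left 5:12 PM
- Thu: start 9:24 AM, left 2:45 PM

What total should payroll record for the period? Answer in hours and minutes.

Tue: 11:04 AM–9:10 PM = 10 h 6 min; less 60 min break → 9 h 6 min
Wed: 9:46 AM–5:12 PM = 7 h 26 min; less 60 min break → 6 h 26 min
Thu: 9:24 AM–2:45 PM = 5 h 21 min; less 60 min break → 4 h 21 min
Total: 9 h 6 min + 6 h 26 min + 4 h 21 min = 19 h 53 min.

19 h 53 min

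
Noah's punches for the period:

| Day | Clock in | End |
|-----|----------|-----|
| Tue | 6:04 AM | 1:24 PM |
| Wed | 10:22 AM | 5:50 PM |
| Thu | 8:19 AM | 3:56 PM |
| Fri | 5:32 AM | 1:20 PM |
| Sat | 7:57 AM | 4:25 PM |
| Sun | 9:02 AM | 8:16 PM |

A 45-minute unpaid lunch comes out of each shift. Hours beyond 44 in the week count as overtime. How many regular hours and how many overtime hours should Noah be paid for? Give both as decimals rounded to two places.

Tue: 6:04 AM–1:24 PM = 7 h 20 min; less 45 min break → 6 h 35 min
Wed: 10:22 AM–5:50 PM = 7 h 28 min; less 45 min break → 6 h 43 min
Thu: 8:19 AM–3:56 PM = 7 h 37 min; less 45 min break → 6 h 52 min
Fri: 5:32 AM–1:20 PM = 7 h 48 min; less 45 min break → 7 h 3 min
Sat: 7:57 AM–4:25 PM = 8 h 28 min; less 45 min break → 7 h 43 min
Sun: 9:02 AM–8:16 PM = 11 h 14 min; less 45 min break → 10 h 29 min
Total worked: 45 h 25 min = 45.42 h.
Threshold 44 h → overtime 1 h 25 min, regular 44 h 0 min.

Regular 44.00 hours, overtime 1.42 hours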